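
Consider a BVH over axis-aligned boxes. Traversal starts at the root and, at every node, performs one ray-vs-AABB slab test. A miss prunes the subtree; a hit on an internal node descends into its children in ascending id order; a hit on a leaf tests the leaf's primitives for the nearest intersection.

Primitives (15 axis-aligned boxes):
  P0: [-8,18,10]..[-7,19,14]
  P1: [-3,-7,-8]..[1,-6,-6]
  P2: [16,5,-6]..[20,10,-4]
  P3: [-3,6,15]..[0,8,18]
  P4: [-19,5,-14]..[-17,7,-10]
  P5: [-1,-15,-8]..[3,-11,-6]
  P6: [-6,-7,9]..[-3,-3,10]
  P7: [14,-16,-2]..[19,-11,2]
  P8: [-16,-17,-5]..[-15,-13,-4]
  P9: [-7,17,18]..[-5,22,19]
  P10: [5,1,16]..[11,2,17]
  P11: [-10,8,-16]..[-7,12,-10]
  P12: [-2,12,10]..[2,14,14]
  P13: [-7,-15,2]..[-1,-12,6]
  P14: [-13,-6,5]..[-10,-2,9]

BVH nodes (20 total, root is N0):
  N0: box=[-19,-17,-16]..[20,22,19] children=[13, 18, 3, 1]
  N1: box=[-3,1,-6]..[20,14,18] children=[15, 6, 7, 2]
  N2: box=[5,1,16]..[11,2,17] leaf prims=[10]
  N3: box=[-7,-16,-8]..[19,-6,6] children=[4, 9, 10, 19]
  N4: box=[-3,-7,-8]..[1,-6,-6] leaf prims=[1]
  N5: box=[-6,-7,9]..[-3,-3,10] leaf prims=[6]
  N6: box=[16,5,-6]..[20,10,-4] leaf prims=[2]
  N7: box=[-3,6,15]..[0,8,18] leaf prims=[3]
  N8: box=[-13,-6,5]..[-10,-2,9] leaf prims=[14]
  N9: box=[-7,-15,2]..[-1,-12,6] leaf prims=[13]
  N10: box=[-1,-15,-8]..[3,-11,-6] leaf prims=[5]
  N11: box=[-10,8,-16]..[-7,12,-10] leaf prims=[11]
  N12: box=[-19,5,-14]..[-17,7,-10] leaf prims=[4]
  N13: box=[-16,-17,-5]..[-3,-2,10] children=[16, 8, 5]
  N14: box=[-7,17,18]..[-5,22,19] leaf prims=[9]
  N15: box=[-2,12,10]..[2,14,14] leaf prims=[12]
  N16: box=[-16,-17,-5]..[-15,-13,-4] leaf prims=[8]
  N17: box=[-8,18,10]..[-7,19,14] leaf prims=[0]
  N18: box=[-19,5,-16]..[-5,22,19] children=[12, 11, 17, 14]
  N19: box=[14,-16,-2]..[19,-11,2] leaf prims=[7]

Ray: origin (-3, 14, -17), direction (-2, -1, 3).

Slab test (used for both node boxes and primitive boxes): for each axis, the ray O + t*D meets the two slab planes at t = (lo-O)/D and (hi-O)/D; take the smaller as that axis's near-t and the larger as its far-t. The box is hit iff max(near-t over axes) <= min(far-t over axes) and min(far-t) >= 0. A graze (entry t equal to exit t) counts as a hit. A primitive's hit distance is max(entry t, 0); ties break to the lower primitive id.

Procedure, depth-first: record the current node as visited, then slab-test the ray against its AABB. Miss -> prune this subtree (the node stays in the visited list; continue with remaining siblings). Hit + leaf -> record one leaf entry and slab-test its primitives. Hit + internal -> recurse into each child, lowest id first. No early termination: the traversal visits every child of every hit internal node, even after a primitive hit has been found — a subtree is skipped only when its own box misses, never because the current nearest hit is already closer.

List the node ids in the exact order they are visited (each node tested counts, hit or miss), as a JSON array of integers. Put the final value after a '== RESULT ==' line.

Walk:
N0 x:[-23/2,8] y:[-8,31] z:[1/3,12] -> hit [1/3,8], descend [1, 3, 13, 18]
  N1 x:[-23/2,0] y:[0,13] z:[11/3,35/3] -> miss, prune
  N3 x:[-11,2] y:[20,30] z:[3,23/3] -> miss, prune
  N13 x:[0,13/2] y:[16,31] z:[4,9] -> miss, prune
  N18 x:[1,8] y:[-8,9] z:[1/3,12] -> hit [1,8], descend [11, 12, 14, 17]
    N11 x:[2,7/2] y:[2,6] z:[1/3,7/3] -> hit [2,7/3] leaf, test {P11@t=2}
    N12 x:[7,8] y:[7,9] z:[1,7/3] -> miss, prune
    N14 x:[1,2] y:[-8,-3] z:[35/3,12] -> miss, prune
    N17 x:[2,5/2] y:[-5,-4] z:[9,31/3] -> miss, prune

9 AABB tests over nodes [0, 1, 3, 13, 18, 11, 12, 14, 17]; 1 leaf entered; closest P11.

== RESULT ==
[0, 1, 3, 13, 18, 11, 12, 14, 17]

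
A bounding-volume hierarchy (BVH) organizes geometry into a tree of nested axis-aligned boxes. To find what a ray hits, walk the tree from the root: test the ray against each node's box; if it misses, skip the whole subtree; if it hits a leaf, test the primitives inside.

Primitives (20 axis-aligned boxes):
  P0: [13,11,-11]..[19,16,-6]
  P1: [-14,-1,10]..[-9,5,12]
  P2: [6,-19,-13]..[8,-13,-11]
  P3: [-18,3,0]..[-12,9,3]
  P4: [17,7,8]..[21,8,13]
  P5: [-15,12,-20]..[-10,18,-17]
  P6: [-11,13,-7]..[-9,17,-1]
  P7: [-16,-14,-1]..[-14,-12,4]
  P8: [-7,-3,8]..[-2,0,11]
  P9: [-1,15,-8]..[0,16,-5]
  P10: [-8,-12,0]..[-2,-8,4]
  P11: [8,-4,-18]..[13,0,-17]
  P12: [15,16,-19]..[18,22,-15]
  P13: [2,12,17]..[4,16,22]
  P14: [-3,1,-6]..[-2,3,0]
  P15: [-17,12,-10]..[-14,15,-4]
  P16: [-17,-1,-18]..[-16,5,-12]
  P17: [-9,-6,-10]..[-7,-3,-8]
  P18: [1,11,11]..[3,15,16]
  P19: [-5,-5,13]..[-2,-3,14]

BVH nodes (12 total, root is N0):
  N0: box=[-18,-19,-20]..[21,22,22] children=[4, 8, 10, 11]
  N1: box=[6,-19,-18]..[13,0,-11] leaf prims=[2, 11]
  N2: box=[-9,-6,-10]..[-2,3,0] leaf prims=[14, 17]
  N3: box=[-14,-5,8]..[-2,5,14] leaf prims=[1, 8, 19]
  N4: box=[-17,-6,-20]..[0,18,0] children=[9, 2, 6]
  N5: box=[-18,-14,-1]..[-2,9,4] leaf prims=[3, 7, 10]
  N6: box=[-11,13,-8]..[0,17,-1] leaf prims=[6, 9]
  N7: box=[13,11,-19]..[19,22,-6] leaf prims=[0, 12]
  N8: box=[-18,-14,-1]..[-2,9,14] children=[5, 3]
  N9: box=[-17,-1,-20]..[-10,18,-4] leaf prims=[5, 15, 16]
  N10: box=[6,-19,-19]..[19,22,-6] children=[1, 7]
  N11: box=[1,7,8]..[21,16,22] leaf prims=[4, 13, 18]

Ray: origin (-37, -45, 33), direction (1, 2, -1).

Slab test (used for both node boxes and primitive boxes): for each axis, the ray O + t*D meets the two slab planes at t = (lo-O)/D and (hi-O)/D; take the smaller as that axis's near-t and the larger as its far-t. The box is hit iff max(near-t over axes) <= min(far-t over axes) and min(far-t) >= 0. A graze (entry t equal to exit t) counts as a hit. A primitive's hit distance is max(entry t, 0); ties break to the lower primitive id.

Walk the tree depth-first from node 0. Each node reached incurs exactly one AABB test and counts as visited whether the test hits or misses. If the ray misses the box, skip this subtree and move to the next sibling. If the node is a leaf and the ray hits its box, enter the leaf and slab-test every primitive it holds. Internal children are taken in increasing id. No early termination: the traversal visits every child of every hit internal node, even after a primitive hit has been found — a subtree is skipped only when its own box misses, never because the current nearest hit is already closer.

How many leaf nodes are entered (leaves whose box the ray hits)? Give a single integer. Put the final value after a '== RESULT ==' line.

Trace the traversal:
N0 x:[19,58] y:[13,67/2] z:[11,53] -> hit [19,67/2], descend [4, 8, 10, 11]
  N4 x:[20,37] y:[39/2,63/2] z:[33,53] -> miss, prune
  N8 x:[19,35] y:[31/2,27] z:[19,34] -> hit [19,27], descend [3, 5]
    N3 x:[23,35] y:[20,25] z:[19,25] -> hit [23,25] leaf, test {P1@t=23, P8(miss), P19(miss)}
    N5 x:[19,35] y:[31/2,27] z:[29,34] -> miss, prune
  N10 x:[43,56] y:[13,67/2] z:[39,52] -> miss, prune
  N11 x:[38,58] y:[26,61/2] z:[11,25] -> miss, prune

order=[0, 4, 8, 3, 5, 10, 11]  |boxes|=7  |leaves|=1  hit=P1

== RESULT ==
1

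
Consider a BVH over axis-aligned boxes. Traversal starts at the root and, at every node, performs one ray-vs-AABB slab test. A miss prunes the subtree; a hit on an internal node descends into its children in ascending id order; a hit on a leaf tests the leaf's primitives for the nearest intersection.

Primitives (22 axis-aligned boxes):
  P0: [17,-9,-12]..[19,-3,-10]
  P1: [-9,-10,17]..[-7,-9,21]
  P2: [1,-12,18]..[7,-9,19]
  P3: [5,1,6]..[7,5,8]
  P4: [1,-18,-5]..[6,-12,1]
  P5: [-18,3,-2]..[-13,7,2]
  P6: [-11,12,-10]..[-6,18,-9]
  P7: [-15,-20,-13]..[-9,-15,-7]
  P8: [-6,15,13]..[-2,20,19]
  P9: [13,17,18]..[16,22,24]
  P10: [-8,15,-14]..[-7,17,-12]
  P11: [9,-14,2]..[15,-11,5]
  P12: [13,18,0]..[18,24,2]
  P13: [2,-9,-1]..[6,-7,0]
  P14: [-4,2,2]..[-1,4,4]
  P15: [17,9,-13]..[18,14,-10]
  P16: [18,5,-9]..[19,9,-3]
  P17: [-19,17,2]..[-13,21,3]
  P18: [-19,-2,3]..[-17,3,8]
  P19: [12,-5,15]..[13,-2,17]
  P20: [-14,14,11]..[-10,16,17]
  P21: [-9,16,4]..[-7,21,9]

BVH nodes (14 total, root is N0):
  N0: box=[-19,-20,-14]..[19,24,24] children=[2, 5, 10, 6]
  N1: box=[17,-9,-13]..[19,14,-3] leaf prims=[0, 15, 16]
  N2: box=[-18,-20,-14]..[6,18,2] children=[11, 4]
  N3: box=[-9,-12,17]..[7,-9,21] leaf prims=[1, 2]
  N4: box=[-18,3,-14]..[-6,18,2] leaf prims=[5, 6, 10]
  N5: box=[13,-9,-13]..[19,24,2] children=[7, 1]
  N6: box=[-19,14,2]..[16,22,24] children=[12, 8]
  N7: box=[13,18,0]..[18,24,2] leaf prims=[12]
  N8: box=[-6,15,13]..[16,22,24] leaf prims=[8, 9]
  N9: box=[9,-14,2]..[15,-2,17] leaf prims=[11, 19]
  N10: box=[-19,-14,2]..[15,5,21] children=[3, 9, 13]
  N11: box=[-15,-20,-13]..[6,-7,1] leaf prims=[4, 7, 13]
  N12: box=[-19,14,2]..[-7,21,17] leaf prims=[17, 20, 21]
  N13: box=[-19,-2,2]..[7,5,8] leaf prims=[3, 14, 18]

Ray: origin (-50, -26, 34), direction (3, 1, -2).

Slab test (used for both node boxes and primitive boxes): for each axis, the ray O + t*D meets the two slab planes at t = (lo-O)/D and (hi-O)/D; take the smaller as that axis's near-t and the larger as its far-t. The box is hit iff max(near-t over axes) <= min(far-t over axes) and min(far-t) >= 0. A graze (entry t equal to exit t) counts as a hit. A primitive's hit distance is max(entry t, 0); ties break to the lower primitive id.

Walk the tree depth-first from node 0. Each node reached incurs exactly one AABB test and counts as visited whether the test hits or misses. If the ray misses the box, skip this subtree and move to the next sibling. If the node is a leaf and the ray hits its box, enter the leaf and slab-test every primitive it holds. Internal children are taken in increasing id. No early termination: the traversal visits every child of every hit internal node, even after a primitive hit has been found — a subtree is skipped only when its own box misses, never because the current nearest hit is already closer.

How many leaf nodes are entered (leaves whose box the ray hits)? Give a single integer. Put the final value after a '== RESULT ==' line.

Traverse from the root:
N0 x:[31/3,23] y:[6,50] z:[5,24] -> hit [31/3,23], descend [2, 5, 6, 10]
  N2 x:[32/3,56/3] y:[6,44] z:[16,24] -> hit [16,56/3], descend [4, 11]
    N4 x:[32/3,44/3] y:[29,44] z:[16,24] -> miss, prune
    N11 x:[35/3,56/3] y:[6,19] z:[33/2,47/2] -> hit [33/2,56/3] leaf, test {P4(miss), P7(miss), P13@t=52/3}
  N5 x:[21,23] y:[17,50] z:[16,47/2] -> hit [21,23], descend [1, 7]
    N1 x:[67/3,23] y:[17,40] z:[37/2,47/2] -> hit [67/3,23] leaf, test {P0@t=67/3, P15(miss), P16(miss)}
    N7 x:[21,68/3] y:[44,50] z:[16,17] -> miss, prune
  N6 x:[31/3,22] y:[40,48] z:[5,16] -> miss, prune
  N10 x:[31/3,65/3] y:[12,31] z:[13/2,16] -> hit [12,16], descend [3, 9, 13]
    N3 x:[41/3,19] y:[14,17] z:[13/2,17/2] -> miss, prune
    N9 x:[59/3,65/3] y:[12,24] z:[17/2,16] -> miss, prune
    N13 x:[31/3,19] y:[24,31] z:[13,16] -> miss, prune

order=[0, 2, 4, 11, 5, 1, 7, 6, 10, 3, 9, 13]  |boxes|=12  |leaves|=2  hit=P13

== RESULT ==
2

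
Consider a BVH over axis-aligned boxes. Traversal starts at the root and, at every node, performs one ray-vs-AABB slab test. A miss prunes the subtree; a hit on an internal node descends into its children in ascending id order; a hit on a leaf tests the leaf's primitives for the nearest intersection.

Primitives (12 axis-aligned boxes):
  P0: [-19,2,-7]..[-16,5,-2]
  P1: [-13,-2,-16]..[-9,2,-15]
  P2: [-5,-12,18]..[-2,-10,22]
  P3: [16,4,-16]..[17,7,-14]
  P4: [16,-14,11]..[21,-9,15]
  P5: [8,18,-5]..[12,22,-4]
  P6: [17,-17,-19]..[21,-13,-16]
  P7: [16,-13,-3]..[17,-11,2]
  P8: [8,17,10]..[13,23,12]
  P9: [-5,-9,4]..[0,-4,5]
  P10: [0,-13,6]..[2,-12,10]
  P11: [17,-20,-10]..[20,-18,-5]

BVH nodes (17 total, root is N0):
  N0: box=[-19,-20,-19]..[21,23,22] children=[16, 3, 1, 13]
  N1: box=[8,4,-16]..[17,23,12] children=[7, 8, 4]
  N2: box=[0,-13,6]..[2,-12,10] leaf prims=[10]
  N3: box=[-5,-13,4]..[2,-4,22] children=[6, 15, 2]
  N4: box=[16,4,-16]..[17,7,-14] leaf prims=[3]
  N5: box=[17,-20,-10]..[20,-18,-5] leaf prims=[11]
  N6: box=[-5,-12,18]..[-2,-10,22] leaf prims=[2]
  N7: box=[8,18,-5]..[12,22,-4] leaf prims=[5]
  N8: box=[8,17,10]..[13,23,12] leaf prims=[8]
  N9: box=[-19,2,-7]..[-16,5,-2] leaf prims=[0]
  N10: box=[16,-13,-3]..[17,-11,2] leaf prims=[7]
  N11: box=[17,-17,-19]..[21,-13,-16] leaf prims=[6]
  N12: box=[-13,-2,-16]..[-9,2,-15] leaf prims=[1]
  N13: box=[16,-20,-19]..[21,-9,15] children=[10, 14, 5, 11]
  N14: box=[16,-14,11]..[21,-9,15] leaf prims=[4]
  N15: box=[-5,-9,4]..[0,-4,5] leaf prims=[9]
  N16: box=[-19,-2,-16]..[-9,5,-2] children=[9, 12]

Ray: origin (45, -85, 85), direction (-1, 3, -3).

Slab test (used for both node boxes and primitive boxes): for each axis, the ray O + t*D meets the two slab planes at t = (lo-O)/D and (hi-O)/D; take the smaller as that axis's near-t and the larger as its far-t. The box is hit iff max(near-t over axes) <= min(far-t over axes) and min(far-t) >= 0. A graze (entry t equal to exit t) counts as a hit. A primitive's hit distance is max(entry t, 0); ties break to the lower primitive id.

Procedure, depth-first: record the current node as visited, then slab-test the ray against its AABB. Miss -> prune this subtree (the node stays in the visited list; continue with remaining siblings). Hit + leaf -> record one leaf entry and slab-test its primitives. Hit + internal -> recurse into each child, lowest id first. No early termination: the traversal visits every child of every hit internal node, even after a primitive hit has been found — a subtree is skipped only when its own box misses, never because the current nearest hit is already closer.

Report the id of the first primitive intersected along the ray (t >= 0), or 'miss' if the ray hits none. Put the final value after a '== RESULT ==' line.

Traverse from the root:
N0 x:[24,64] y:[65/3,36] z:[21,104/3] -> hit [24,104/3], descend [1, 3, 13, 16]
  N1 x:[28,37] y:[89/3,36] z:[73/3,101/3] -> hit [89/3,101/3], descend [4, 7, 8]
    N4 x:[28,29] y:[89/3,92/3] z:[33,101/3] -> miss, prune
    N7 x:[33,37] y:[103/3,107/3] z:[89/3,30] -> miss, prune
    N8 x:[32,37] y:[34,36] z:[73/3,25] -> miss, prune
  N3 x:[43,50] y:[24,27] z:[21,27] -> miss, prune
  N13 x:[24,29] y:[65/3,76/3] z:[70/3,104/3] -> hit [24,76/3], descend [5, 10, 11, 14]
    N5 x:[25,28] y:[65/3,67/3] z:[30,95/3] -> miss, prune
    N10 x:[28,29] y:[24,74/3] z:[83/3,88/3] -> miss, prune
    N11 x:[24,28] y:[68/3,24] z:[101/3,104/3] -> miss, prune
    N14 x:[24,29] y:[71/3,76/3] z:[70/3,74/3] -> hit [24,74/3] leaf, test {P4@t=24}
  N16 x:[54,64] y:[83/3,30] z:[29,101/3] -> miss, prune

Visited [0, 1, 4, 7, 8, 3, 13, 5, 10, 11, 14, 16]. Tests: 12 box, 1 leaf. Nearest: P4.

== RESULT ==
4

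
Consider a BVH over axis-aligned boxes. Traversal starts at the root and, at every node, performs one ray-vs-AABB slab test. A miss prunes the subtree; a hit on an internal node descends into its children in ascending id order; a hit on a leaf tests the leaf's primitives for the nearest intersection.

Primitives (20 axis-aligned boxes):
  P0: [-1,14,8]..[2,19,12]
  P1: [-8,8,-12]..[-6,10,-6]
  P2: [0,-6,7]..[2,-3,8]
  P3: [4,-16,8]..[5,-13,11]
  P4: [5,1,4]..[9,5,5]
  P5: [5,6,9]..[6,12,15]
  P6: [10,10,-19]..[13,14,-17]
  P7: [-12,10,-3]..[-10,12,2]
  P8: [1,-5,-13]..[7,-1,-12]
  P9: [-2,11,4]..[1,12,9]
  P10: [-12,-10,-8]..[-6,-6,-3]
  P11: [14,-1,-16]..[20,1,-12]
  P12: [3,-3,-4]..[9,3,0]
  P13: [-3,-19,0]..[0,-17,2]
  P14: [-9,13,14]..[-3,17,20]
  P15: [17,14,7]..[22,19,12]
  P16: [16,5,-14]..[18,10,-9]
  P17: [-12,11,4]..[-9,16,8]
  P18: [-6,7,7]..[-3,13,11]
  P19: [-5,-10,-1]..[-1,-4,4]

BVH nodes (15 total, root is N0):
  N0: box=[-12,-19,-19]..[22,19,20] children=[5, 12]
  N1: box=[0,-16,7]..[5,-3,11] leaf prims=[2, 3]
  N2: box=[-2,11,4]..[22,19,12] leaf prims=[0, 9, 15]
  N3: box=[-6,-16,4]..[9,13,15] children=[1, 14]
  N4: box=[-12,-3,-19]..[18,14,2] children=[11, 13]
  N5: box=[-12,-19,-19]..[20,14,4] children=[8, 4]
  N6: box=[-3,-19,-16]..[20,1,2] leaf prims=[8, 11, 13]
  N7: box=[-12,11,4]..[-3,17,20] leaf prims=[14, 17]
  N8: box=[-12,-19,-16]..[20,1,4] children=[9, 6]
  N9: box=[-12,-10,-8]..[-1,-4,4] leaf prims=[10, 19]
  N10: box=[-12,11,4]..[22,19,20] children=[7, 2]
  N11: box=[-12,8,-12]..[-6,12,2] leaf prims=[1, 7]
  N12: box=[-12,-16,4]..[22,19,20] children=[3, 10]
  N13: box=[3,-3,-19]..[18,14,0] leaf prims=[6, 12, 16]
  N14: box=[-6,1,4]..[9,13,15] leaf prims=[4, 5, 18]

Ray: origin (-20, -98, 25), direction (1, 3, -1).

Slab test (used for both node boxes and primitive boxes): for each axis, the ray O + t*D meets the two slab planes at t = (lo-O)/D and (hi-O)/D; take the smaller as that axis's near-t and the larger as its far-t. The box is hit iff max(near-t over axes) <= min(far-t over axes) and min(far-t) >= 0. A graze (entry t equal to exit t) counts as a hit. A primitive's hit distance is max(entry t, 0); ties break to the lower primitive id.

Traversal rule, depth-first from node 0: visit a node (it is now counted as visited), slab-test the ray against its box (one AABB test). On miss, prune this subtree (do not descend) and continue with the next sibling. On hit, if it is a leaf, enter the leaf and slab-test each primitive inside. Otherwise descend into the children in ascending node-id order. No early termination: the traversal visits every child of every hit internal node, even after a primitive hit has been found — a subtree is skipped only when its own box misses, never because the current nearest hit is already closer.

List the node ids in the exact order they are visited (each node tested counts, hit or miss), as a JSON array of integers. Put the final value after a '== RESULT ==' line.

Trace the traversal:
N0 x:[8,42] y:[79/3,39] z:[5,44] -> hit [79/3,39], descend [5, 12]
  N5 x:[8,40] y:[79/3,112/3] z:[21,44] -> hit [79/3,112/3], descend [4, 8]
    N4 x:[8,38] y:[95/3,112/3] z:[23,44] -> hit [95/3,112/3], descend [11, 13]
      N11 x:[8,14] y:[106/3,110/3] z:[23,37] -> miss, prune
      N13 x:[23,38] y:[95/3,112/3] z:[25,44] -> hit [95/3,112/3] leaf, test {P6(miss), P12(miss), P16@t=36}
    N8 x:[8,40] y:[79/3,33] z:[21,41] -> hit [79/3,33], descend [6, 9]
      N6 x:[17,40] y:[79/3,33] z:[23,41] -> hit [79/3,33] leaf, test {P8(miss), P11(miss), P13(miss)}
      N9 x:[8,19] y:[88/3,94/3] z:[21,33] -> miss, prune
  N12 x:[8,42] y:[82/3,39] z:[5,21] -> miss, prune

order=[0, 5, 4, 11, 13, 8, 6, 9, 12]  |boxes|=9  |leaves|=2  hit=P16

== RESULT ==
[0, 5, 4, 11, 13, 8, 6, 9, 12]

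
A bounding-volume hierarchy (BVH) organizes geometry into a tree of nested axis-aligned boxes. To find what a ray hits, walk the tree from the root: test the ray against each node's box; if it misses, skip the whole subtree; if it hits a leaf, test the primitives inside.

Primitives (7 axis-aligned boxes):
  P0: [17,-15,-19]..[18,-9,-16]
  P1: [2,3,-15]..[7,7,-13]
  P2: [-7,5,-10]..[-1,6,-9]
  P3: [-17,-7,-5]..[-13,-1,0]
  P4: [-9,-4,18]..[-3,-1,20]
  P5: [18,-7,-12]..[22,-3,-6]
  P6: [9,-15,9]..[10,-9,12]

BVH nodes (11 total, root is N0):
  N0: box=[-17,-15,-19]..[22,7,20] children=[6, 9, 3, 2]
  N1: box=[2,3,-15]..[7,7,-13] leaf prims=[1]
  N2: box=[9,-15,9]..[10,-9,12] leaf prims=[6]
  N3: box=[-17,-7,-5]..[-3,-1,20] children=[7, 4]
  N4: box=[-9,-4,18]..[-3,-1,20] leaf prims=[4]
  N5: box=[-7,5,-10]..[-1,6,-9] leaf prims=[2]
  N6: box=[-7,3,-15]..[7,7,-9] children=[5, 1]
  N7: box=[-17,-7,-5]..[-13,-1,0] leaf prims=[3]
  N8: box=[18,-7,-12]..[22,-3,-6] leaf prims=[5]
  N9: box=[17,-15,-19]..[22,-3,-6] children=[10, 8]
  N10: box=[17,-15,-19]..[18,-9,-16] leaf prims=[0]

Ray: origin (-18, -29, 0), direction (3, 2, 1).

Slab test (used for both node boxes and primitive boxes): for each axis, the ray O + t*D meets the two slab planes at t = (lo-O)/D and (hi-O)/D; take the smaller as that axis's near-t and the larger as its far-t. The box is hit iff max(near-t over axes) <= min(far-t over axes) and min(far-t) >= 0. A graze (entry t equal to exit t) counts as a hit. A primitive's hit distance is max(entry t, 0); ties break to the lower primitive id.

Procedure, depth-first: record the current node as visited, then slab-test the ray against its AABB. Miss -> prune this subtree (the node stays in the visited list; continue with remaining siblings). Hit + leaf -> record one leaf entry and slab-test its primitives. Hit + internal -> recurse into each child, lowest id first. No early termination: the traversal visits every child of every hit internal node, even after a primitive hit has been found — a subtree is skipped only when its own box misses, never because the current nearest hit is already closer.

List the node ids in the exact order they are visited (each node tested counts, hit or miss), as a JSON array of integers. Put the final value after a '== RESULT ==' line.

Walk:
N0 x:[1/3,40/3] y:[7,18] z:[-19,20] -> hit [7,40/3], descend [2, 3, 6, 9]
  N2 x:[9,28/3] y:[7,10] z:[9,12] -> hit [9,28/3] leaf, test {P6@t=9}
  N3 x:[1/3,5] y:[11,14] z:[-5,20] -> miss, prune
  N6 x:[11/3,25/3] y:[16,18] z:[-15,-9] -> miss, prune
  N9 x:[35/3,40/3] y:[7,13] z:[-19,-6] -> miss, prune

5 AABB tests over nodes [0, 2, 3, 6, 9]; 1 leaf entered; closest P6.

== RESULT ==
[0, 2, 3, 6, 9]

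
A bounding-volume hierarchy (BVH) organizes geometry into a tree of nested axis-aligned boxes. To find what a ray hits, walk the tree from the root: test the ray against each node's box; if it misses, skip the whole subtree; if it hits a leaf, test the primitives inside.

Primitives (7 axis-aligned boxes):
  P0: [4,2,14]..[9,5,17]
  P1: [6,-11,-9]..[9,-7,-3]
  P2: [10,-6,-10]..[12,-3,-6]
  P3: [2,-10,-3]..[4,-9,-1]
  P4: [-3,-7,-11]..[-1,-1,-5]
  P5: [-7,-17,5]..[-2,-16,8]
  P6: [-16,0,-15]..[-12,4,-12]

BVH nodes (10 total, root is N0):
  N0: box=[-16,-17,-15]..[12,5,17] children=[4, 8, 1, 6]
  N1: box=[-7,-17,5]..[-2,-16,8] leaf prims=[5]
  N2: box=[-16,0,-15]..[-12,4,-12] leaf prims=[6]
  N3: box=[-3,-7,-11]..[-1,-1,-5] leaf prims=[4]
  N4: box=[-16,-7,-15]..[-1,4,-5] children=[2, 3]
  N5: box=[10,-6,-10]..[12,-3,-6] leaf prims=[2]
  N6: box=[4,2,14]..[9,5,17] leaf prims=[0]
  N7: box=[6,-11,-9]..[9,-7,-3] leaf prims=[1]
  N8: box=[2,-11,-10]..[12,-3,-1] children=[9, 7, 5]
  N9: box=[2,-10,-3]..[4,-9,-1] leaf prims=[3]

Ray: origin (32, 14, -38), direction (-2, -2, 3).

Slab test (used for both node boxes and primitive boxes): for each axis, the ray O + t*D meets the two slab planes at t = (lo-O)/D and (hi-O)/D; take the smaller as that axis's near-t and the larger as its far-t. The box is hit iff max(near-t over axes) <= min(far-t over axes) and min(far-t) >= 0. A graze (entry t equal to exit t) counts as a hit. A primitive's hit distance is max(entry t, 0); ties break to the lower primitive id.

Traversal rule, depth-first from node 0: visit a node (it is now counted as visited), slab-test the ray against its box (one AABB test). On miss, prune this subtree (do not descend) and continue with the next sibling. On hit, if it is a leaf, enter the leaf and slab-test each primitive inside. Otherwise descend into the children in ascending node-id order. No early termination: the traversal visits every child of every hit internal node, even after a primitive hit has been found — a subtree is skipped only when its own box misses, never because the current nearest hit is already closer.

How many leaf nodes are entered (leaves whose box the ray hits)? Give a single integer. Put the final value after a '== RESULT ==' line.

Traverse from the root:
N0 x:[10,24] y:[9/2,31/2] z:[23/3,55/3] -> hit [10,31/2], descend [1, 4, 6, 8]
  N1 x:[17,39/2] y:[15,31/2] z:[43/3,46/3] -> miss, prune
  N4 x:[33/2,24] y:[5,21/2] z:[23/3,11] -> miss, prune
  N6 x:[23/2,14] y:[9/2,6] z:[52/3,55/3] -> miss, prune
  N8 x:[10,15] y:[17/2,25/2] z:[28/3,37/3] -> hit [10,37/3], descend [5, 7, 9]
    N5 x:[10,11] y:[17/2,10] z:[28/3,32/3] -> hit [10,10] leaf, test {P2@t=10}
    N7 x:[23/2,13] y:[21/2,25/2] z:[29/3,35/3] -> hit [23/2,35/3] leaf, test {P1@t=23/2}
    N9 x:[14,15] y:[23/2,12] z:[35/3,37/3] -> miss, prune

Visited [0, 1, 4, 6, 8, 5, 7, 9]. Tests: 8 box, 2 leaf. Nearest: P2.

== RESULT ==
2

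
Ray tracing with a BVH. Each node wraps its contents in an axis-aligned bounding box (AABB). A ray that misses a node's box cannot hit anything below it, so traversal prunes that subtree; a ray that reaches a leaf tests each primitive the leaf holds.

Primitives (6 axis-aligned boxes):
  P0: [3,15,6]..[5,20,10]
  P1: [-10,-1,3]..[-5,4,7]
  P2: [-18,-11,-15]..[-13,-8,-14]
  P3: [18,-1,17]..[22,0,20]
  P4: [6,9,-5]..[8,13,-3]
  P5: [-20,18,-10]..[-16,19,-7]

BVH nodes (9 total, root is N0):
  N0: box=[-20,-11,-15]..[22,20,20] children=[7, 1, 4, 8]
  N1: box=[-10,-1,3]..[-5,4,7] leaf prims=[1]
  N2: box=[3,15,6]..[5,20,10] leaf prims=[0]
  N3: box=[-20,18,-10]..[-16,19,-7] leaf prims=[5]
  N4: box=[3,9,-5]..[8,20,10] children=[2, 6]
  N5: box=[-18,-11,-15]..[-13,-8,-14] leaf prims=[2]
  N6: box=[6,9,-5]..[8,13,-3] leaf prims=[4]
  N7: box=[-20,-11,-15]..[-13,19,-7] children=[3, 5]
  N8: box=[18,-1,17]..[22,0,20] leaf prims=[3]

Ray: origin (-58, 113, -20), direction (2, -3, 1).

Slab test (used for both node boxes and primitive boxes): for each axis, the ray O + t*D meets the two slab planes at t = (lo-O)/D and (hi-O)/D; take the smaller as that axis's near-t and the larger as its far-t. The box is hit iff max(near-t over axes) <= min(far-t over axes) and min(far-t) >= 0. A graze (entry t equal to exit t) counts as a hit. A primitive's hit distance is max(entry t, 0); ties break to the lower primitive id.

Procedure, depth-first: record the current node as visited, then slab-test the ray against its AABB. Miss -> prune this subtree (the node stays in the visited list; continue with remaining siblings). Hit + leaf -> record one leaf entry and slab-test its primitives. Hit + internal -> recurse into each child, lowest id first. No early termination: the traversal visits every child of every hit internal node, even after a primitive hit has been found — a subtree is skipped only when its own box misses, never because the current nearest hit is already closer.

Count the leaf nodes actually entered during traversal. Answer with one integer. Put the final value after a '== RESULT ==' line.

Traverse from the root:
N0 x:[19,40] y:[31,124/3] z:[5,40] -> hit [31,40], descend [1, 4, 7, 8]
  N1 x:[24,53/2] y:[109/3,38] z:[23,27] -> miss, prune
  N4 x:[61/2,33] y:[31,104/3] z:[15,30] -> miss, prune
  N7 x:[19,45/2] y:[94/3,124/3] z:[5,13] -> miss, prune
  N8 x:[38,40] y:[113/3,38] z:[37,40] -> hit [38,38] leaf, test {P3@t=38}

order=[0, 1, 4, 7, 8]  |boxes|=5  |leaves|=1  hit=P3

== RESULT ==
1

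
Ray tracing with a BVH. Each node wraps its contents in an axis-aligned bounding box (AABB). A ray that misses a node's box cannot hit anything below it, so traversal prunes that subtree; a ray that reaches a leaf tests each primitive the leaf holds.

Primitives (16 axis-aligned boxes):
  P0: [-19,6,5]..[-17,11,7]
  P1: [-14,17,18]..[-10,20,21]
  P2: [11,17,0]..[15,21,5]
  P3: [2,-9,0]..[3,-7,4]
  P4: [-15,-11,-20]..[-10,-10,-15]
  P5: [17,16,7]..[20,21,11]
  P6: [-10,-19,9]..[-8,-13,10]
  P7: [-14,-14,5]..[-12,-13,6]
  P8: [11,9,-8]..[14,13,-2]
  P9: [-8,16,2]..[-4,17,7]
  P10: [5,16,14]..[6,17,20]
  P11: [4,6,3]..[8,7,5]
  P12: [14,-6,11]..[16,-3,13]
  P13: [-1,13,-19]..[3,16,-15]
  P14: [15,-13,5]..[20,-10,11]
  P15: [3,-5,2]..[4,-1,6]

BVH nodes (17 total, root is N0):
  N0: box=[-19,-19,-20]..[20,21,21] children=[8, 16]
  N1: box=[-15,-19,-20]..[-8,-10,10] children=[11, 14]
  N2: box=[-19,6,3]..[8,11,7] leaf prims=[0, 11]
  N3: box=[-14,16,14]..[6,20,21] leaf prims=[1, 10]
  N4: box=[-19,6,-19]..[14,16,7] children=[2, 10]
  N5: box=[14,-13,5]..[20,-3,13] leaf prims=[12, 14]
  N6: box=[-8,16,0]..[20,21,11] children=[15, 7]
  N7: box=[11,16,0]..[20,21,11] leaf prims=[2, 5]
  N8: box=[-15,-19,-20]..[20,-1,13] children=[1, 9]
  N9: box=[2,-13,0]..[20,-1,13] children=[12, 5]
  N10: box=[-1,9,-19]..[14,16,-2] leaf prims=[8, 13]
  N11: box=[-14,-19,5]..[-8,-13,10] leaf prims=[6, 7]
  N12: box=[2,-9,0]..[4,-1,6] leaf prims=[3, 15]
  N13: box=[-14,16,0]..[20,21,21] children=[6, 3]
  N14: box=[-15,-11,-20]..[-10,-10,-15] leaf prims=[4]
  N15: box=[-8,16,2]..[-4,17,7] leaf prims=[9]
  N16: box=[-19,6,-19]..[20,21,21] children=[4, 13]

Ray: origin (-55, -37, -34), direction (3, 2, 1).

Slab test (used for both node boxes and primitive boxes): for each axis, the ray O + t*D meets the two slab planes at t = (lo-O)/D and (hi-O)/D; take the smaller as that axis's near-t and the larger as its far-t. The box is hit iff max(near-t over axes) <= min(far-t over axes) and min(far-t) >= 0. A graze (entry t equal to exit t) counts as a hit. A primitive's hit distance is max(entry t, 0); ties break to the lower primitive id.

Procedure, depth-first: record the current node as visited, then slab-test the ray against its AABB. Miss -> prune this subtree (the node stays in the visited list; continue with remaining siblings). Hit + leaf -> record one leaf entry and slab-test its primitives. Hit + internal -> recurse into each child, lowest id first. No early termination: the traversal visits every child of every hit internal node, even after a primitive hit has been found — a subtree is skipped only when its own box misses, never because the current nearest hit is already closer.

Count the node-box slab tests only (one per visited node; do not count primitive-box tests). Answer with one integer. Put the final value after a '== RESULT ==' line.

Traverse from the root:
N0 x:[12,25] y:[9,29] z:[14,55] -> hit [14,25], descend [8, 16]
  N8 x:[40/3,25] y:[9,18] z:[14,47] -> hit [14,18], descend [1, 9]
    N1 x:[40/3,47/3] y:[9,27/2] z:[14,44] -> miss, prune
    N9 x:[19,25] y:[12,18] z:[34,47] -> miss, prune
  N16 x:[12,25] y:[43/2,29] z:[15,55] -> hit [43/2,25], descend [4, 13]
    N4 x:[12,23] y:[43/2,53/2] z:[15,41] -> hit [43/2,23], descend [2, 10]
      N2 x:[12,21] y:[43/2,24] z:[37,41] -> miss, prune
      N10 x:[18,23] y:[23,53/2] z:[15,32] -> hit [23,23] leaf, test {P8(miss), P13(miss)}
    N13 x:[41/3,25] y:[53/2,29] z:[34,55] -> miss, prune

Visited [0, 8, 1, 9, 16, 4, 2, 10, 13]. Tests: 9 box, 1 leaf. Nearest: miss.

== RESULT ==
9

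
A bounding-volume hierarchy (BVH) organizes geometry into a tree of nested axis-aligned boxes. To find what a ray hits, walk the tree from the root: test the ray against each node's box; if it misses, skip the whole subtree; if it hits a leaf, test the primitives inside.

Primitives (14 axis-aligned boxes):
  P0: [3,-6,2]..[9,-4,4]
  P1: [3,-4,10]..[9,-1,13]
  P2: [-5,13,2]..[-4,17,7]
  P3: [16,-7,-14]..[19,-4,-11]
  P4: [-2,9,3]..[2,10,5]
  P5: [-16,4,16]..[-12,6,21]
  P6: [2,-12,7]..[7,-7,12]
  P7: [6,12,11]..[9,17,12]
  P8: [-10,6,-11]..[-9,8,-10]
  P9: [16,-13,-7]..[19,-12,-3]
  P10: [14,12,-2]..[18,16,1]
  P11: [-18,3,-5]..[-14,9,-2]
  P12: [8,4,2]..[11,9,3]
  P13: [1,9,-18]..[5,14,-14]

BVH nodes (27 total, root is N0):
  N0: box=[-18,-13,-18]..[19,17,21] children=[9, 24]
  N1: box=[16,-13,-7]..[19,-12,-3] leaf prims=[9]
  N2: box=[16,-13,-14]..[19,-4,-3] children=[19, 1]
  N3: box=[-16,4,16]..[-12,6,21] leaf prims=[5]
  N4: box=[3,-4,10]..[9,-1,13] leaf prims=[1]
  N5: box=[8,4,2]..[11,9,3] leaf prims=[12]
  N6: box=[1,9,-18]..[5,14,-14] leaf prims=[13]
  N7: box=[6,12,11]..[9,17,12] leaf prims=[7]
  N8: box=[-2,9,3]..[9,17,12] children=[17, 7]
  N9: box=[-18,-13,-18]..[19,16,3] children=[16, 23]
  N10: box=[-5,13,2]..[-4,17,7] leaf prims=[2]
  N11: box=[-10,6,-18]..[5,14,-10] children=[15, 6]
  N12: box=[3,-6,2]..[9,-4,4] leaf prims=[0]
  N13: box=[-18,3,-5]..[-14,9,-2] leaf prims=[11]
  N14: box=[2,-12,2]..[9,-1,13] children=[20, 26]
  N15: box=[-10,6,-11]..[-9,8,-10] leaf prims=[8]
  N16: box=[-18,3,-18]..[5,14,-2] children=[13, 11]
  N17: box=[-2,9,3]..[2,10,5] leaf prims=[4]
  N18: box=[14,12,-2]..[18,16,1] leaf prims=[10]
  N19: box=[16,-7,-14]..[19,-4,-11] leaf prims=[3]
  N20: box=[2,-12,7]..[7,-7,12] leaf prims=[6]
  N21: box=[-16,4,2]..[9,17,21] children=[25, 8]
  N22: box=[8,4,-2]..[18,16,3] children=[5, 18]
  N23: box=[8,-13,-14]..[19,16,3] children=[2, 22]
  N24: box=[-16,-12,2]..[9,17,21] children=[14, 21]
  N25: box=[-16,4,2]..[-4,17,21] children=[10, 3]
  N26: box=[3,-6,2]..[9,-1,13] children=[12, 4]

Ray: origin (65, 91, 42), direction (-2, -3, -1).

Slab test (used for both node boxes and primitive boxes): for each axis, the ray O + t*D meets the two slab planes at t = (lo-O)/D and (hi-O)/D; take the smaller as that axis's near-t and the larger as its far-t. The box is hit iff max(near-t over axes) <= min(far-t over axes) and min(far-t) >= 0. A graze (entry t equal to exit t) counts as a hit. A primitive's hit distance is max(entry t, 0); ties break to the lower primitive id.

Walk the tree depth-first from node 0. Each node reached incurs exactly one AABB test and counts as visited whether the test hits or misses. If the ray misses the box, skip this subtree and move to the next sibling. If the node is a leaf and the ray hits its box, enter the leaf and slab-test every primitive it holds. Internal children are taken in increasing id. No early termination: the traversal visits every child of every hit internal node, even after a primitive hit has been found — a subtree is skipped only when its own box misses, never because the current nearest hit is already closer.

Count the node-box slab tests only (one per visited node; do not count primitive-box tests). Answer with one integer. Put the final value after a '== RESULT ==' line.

Traverse from the root:
N0 x:[23,83/2] y:[74/3,104/3] z:[21,60] -> hit [74/3,104/3], descend [9, 24]
  N9 x:[23,83/2] y:[25,104/3] z:[39,60] -> miss, prune
  N24 x:[28,81/2] y:[74/3,103/3] z:[21,40] -> hit [28,103/3], descend [14, 21]
    N14 x:[28,63/2] y:[92/3,103/3] z:[29,40] -> hit [92/3,63/2], descend [20, 26]
      N20 x:[29,63/2] y:[98/3,103/3] z:[30,35] -> miss, prune
      N26 x:[28,31] y:[92/3,97/3] z:[29,40] -> hit [92/3,31], descend [4, 12]
        N4 x:[28,31] y:[92/3,95/3] z:[29,32] -> hit [92/3,31] leaf, test {P1@t=92/3}
        N12 x:[28,31] y:[95/3,97/3] z:[38,40] -> miss, prune
    N21 x:[28,81/2] y:[74/3,29] z:[21,40] -> hit [28,29], descend [8, 25]
      N8 x:[28,67/2] y:[74/3,82/3] z:[30,39] -> miss, prune
      N25 x:[69/2,81/2] y:[74/3,29] z:[21,40] -> miss, prune

Summary -> nodes [0, 9, 24, 14, 20, 26, 4, 12, 21, 8, 25]; box-tests=11; leaf-entries=1; first=P1

== RESULT ==
11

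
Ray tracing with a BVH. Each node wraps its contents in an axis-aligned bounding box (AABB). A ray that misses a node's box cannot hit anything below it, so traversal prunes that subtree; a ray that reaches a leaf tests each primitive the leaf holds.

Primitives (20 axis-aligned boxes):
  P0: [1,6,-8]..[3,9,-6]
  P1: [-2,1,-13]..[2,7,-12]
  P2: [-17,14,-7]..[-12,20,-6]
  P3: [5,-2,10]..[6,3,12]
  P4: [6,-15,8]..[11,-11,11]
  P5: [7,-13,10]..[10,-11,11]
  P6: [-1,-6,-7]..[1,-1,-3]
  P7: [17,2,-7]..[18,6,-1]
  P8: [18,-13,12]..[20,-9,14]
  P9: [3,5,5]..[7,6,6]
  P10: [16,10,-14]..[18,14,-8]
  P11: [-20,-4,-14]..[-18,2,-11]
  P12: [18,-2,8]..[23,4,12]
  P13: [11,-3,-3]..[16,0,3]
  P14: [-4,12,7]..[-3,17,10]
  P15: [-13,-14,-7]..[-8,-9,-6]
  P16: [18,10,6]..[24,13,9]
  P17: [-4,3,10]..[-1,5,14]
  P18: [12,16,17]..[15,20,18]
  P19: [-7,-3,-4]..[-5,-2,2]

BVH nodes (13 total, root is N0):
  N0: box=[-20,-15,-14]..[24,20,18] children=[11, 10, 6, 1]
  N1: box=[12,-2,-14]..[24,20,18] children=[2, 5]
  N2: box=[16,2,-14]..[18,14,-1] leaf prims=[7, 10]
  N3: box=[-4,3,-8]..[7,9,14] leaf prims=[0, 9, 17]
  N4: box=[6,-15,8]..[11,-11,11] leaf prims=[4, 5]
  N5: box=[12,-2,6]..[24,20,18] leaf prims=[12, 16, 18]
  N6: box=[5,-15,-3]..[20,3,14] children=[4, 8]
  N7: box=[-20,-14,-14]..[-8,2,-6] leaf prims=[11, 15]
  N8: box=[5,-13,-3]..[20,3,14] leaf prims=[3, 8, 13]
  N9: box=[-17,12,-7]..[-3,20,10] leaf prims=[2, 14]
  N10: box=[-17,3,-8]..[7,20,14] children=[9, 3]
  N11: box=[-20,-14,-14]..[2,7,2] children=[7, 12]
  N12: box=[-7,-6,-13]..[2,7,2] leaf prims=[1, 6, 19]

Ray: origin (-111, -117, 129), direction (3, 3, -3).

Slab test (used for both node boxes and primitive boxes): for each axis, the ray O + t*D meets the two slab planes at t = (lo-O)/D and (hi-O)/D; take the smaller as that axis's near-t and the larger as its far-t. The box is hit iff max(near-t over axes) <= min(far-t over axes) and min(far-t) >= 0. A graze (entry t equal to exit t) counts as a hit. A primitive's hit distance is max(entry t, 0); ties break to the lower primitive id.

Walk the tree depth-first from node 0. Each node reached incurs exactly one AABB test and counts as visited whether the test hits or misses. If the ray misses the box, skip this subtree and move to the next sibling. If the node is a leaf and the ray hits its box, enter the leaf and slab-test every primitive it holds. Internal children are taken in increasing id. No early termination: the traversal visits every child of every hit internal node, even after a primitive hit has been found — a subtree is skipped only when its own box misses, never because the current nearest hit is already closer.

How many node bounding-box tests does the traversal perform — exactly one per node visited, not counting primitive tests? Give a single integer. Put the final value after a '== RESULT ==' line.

Walk:
N0 x:[91/3,45] y:[34,137/3] z:[37,143/3] -> hit [37,45], descend [1, 6, 10, 11]
  N1 x:[41,45] y:[115/3,137/3] z:[37,143/3] -> hit [41,45], descend [2, 5]
    N2 x:[127/3,43] y:[119/3,131/3] z:[130/3,143/3] -> miss, prune
    N5 x:[41,45] y:[115/3,137/3] z:[37,41] -> hit [41,41] leaf, test {P12(miss), P16(miss), P18(miss)}
  N6 x:[116/3,131/3] y:[34,40] z:[115/3,44] -> hit [116/3,40], descend [4, 8]
    N4 x:[39,122/3] y:[34,106/3] z:[118/3,121/3] -> miss, prune
    N8 x:[116/3,131/3] y:[104/3,40] z:[115/3,44] -> hit [116/3,40] leaf, test {P3@t=39, P8(miss), P13(miss)}
  N10 x:[94/3,118/3] y:[40,137/3] z:[115/3,137/3] -> miss, prune
  N11 x:[91/3,113/3] y:[103/3,124/3] z:[127/3,143/3] -> miss, prune

order=[0, 1, 2, 5, 6, 4, 8, 10, 11]  |boxes|=9  |leaves|=2  hit=P3

== RESULT ==
9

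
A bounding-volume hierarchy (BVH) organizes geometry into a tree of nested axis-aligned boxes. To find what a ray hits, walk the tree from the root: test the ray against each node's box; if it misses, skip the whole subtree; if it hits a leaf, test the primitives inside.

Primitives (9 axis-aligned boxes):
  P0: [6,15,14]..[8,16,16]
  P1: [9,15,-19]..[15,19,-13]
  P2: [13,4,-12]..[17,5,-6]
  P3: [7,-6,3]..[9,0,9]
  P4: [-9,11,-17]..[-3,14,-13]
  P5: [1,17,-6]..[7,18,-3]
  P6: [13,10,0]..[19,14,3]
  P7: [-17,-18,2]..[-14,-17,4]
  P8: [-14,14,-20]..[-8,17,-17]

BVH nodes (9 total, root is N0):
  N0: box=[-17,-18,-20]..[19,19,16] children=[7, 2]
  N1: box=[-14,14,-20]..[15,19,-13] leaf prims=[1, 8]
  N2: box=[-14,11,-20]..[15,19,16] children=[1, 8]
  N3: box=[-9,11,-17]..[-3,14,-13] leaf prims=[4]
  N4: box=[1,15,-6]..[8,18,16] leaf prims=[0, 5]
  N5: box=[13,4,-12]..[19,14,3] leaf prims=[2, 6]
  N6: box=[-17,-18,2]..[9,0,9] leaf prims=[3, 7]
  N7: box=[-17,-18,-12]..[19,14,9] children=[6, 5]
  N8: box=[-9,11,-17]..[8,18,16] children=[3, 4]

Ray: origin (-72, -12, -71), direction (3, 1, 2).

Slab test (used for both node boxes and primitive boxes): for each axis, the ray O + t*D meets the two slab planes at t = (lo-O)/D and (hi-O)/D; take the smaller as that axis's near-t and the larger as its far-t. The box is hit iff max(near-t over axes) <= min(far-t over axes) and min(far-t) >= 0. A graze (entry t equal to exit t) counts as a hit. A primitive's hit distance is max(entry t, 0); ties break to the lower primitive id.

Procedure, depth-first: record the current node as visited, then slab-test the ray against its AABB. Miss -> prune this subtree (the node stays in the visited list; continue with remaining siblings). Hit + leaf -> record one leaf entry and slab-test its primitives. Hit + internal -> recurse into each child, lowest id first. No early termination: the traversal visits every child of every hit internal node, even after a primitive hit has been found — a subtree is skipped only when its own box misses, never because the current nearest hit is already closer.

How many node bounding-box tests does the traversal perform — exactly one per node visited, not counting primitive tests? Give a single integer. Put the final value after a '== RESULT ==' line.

Traverse from the root:
N0 x:[55/3,91/3] y:[-6,31] z:[51/2,87/2] -> hit [51/2,91/3], descend [2, 7]
  N2 x:[58/3,29] y:[23,31] z:[51/2,87/2] -> hit [51/2,29], descend [1, 8]
    N1 x:[58/3,29] y:[26,31] z:[51/2,29] -> hit [26,29] leaf, test {P1@t=27, P8(miss)}
    N8 x:[21,80/3] y:[23,30] z:[27,87/2] -> miss, prune
  N7 x:[55/3,91/3] y:[-6,26] z:[59/2,40] -> miss, prune

Summary -> nodes [0, 2, 1, 8, 7]; box-tests=5; leaf-entries=1; first=P1

== RESULT ==
5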